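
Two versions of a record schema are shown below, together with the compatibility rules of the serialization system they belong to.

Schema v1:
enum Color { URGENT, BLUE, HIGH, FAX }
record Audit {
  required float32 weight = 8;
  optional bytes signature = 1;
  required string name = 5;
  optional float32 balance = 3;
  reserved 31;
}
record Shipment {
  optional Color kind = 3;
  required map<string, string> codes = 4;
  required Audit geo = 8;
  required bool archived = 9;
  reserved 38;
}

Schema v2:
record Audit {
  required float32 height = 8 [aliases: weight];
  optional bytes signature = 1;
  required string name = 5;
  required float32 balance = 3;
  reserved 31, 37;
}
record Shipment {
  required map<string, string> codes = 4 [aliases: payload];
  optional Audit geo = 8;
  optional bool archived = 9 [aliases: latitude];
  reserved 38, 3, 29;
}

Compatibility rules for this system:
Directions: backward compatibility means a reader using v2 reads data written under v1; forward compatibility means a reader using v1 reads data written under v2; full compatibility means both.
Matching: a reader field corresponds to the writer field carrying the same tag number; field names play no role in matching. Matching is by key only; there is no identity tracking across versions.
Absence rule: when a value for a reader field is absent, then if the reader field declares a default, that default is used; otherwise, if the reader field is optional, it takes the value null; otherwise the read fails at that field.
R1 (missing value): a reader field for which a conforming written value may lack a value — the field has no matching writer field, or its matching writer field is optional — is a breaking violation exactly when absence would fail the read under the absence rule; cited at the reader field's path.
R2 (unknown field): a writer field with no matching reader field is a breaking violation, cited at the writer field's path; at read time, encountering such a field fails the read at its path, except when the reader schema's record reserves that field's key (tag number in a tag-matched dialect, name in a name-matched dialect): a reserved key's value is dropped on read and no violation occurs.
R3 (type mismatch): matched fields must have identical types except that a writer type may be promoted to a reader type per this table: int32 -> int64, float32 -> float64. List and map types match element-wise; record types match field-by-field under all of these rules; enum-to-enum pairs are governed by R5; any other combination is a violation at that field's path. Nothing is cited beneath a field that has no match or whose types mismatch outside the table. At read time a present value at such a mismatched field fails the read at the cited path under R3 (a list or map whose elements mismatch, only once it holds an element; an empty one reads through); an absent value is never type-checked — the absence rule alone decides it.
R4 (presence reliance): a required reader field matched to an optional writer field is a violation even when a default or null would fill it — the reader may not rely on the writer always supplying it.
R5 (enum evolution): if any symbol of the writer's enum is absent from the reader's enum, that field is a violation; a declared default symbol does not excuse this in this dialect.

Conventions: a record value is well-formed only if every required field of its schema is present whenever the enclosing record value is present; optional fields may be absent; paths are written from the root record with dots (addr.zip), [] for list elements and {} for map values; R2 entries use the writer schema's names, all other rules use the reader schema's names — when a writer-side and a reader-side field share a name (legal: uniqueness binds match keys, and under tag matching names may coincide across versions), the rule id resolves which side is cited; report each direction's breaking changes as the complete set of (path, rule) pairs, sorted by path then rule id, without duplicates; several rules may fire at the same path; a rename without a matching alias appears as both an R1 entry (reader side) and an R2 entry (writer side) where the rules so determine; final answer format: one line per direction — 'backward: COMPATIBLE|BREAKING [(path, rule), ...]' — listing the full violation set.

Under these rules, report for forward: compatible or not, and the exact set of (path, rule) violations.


forward: BREAKING [(archived, R1), (archived, R4), (geo, R1), (geo, R4)]

in Shipment below, arrows point writer -> reader
forward for Shipment (reader v1, writer v2):
  no writer field matches reader kind
  codes: paired with writer codes (map<string, string> -> map<string, string>; writer required)
  geo: paired with writer geo (Audit -> Audit; writer optional)
  archived: paired with writer archived (bool -> bool; writer optional)
  geo.weight: paired with writer geo.height (float32 -> float32; writer required)
  geo.signature: paired with writer geo.signature (bytes -> bytes; writer optional)
  geo.name: paired with writer geo.name (string -> string; writer required)
  geo.balance: paired with writer geo.balance (float32 -> float32; writer required)
  violation R1 at archived
  violation R4 at archived
  violation R1 at geo
  violation R4 at geo
  => forward: BREAKING (4)
the rest of the Shipment diff is inert for this question:
  renamed field weight to height in record Audit (alias weight declared on the renamed field) -> no rule fires on it in Shipment's dialect; the asked verdict holds
  removed field kind from record Shipment (its key 3 joins the reserved list) -> no rule fires on it in Shipment's dialect; the asked verdict holds
  field balance in record Audit: optional changed to required -> its effect on Shipment is confined to the backward direction, not asked


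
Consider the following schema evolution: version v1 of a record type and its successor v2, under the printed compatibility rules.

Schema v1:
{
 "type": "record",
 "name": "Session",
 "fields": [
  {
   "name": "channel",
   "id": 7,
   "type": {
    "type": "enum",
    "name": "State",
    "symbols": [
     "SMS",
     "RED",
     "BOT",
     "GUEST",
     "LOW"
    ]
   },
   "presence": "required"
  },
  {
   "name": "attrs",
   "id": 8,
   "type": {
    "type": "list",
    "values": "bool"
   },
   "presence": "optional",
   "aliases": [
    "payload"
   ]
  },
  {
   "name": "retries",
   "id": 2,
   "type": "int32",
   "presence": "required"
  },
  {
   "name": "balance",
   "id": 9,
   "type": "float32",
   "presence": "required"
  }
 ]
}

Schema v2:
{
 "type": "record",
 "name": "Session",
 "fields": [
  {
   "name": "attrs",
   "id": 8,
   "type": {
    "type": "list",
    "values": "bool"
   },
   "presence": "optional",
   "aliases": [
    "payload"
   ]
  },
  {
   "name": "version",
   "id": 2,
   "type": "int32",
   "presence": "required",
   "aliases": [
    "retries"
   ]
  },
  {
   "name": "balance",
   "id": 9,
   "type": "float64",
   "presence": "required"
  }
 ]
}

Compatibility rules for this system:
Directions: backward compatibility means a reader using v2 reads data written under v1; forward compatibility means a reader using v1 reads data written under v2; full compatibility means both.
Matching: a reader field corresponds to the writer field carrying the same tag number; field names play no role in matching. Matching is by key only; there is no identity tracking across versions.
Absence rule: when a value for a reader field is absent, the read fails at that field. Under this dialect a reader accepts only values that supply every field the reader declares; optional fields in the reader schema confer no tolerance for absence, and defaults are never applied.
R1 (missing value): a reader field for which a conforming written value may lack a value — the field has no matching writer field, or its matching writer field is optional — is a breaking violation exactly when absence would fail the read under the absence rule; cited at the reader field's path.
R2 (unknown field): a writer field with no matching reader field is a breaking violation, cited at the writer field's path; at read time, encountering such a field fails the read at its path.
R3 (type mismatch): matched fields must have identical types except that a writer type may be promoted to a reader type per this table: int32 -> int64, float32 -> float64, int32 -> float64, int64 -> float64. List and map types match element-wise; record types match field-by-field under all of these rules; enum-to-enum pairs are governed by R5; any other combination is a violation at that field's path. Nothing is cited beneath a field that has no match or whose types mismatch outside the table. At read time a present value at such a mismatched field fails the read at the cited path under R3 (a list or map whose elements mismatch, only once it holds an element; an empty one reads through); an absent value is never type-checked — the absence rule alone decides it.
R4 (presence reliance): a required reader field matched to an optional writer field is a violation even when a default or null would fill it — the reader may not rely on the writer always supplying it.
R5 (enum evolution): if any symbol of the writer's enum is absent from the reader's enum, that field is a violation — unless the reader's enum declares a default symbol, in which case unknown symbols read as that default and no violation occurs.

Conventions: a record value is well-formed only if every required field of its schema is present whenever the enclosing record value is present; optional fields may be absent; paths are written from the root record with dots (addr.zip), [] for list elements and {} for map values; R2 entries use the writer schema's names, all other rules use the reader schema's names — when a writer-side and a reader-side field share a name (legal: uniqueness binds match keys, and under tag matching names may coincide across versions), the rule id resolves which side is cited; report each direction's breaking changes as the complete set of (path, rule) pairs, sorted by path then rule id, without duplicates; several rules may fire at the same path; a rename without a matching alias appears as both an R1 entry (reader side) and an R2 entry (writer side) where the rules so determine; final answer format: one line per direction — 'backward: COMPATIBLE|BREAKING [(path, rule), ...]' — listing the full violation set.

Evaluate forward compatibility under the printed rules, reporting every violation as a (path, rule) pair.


forward: BREAKING [(attrs, R1), (balance, R3), (channel, R1)]

the writer's type comes first in each Session pair
forward pass over Session, reader schema v1, writer schema v2:
  no writer field matches reader channel
  attrs <- attrs (list<bool> -> list<bool>, writer optional)
  retries <- version (int32 -> int32, writer required)
  balance <- balance (float64 -> float32, writer required)
  breaking: (attrs, R1)
  breaking: (balance, R3)
  breaking: (channel, R1)
  => 3 violation(s): forward is BREAKING for Session
the other Session changes do not affect what is asked:
  renamed field retries to version in record Session (alias retries declared on the renamed field) -> fires no rule on Session, leaving the asked answer as it is


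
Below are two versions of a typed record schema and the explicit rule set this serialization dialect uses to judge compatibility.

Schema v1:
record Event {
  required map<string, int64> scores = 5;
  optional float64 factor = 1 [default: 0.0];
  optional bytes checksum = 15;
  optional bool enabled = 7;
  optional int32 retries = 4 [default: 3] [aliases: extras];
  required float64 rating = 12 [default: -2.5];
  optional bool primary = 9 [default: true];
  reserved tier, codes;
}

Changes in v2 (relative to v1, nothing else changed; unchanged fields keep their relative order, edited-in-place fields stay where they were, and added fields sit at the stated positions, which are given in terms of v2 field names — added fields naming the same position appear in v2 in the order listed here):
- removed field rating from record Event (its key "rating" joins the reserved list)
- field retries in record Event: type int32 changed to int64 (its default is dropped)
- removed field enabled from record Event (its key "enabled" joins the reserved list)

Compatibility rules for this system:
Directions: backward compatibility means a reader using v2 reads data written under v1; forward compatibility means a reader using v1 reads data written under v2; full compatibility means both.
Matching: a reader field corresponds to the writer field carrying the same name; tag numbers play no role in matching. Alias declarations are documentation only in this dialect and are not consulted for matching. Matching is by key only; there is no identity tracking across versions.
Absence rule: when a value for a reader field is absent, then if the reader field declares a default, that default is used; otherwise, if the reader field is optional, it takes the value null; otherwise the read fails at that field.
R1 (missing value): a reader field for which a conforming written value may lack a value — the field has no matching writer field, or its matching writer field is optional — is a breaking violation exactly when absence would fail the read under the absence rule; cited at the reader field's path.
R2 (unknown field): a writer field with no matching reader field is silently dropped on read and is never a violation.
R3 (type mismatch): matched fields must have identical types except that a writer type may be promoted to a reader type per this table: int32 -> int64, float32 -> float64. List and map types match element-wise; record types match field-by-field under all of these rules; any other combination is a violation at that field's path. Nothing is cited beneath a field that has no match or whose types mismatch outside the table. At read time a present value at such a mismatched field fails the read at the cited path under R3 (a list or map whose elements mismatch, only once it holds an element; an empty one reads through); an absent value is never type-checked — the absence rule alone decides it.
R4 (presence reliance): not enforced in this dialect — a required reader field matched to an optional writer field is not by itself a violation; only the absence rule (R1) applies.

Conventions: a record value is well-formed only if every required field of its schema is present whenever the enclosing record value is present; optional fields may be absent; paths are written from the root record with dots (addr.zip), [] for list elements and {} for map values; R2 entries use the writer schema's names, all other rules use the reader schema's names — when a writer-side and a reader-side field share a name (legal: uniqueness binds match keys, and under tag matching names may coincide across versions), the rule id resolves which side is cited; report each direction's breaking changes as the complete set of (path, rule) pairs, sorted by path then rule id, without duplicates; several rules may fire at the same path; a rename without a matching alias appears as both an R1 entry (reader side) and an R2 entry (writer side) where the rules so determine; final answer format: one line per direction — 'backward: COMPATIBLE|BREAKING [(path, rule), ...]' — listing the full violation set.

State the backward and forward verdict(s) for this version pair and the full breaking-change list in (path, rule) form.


arrows below run writer -> reader for Event
backward analysis of Event with v2 as reader and v1 as writer:
  scores: map<string, int64> -> map<string, int64>, writer required; from scores
  factor: float64 -> float64, writer optional; from factor
  checksum: bytes -> bytes, writer optional; from checksum
  retries: int32 -> int64, writer optional; from retries
  primary: bool -> bool, writer optional; from primary
  writer enabled: unknown to reader
  writer rating: unknown to reader
  nothing fires on Event: backward is COMPATIBLE
forward analysis of Event with v1 as reader and v2 as writer:
  scores: map<string, int64> -> map<string, int64>, writer required; from scores
  factor: float64 -> float64, writer optional; from factor
  checksum: bytes -> bytes, writer optional; from checksum
  enabled has no writer counterpart
  retries: int64 -> int32, writer optional; from retries
  rating has no writer counterpart
  primary: bool -> bool, writer optional; from primary
  breaking: (retries, R3)
  => forward: BREAKING (1)

backward: COMPATIBLE []; forward: BREAKING [(retries, R3)]


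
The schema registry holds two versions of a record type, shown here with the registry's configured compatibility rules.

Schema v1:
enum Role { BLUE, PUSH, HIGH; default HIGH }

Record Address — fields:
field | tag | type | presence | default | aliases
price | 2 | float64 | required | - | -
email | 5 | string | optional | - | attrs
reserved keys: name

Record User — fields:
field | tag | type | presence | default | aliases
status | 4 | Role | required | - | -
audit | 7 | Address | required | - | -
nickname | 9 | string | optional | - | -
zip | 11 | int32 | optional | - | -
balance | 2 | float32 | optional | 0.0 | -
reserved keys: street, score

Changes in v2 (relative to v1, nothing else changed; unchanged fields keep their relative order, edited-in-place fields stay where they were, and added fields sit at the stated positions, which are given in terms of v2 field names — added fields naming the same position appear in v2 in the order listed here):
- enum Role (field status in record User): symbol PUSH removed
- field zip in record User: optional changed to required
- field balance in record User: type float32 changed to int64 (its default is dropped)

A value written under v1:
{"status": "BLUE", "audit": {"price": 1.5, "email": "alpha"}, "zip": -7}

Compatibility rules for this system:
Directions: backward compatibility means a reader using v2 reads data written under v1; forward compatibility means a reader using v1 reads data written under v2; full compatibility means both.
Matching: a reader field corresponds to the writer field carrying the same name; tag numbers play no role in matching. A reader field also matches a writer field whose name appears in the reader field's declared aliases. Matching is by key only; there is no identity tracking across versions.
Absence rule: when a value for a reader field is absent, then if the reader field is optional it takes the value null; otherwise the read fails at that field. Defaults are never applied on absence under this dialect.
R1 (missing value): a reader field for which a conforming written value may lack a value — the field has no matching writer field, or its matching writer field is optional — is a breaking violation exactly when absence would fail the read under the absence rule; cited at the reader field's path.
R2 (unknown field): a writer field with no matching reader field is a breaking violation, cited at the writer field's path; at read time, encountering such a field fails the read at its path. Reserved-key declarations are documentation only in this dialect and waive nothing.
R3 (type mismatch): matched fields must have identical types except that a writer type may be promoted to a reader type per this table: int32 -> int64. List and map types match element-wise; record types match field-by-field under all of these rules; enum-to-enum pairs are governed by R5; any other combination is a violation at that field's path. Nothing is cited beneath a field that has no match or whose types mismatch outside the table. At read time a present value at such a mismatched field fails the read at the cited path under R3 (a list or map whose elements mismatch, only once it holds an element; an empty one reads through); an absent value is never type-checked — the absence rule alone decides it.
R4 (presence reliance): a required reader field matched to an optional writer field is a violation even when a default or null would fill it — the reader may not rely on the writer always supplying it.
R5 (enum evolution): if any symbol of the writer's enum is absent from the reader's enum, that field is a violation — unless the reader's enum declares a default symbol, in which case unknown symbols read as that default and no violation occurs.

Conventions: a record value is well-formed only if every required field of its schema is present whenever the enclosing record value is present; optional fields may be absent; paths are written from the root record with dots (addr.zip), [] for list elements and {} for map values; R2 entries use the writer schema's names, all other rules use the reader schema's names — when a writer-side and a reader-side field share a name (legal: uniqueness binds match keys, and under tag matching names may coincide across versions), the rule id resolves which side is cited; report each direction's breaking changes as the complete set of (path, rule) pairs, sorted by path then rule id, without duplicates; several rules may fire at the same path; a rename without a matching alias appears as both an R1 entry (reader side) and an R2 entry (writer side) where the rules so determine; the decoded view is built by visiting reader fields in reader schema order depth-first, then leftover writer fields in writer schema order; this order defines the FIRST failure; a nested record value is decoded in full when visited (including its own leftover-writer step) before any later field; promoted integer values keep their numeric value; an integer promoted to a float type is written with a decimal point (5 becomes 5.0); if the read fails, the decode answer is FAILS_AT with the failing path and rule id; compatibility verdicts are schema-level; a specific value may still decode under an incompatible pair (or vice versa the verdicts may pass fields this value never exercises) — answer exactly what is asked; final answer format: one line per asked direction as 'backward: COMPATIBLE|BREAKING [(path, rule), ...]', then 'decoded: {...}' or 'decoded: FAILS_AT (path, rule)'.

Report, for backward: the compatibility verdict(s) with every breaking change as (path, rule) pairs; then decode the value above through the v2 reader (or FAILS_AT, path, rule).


backward: BREAKING [(balance, R3), (zip, R1), (zip, R4)]; decoded: {"status": "BLUE", "audit": {"price": 1.5, "email": "alpha"}, "nickname": null, "zip": -7, "balance": null}

in User below, arrows point writer -> reader
backward on User — v2 reading data written by v1:
  status <- status (Role -> Role, writer required)
  audit <- audit (Address -> Address, writer required)
  nickname <- nickname (string -> string, writer optional)
  zip <- zip (int32 -> int32, writer optional)
  balance <- balance (float32 -> int64, writer optional)
  audit.price <- audit.price (float64 -> float64, writer required)
  audit.email <- audit.email (string -> string, writer optional)
  rule R3 violated at balance
  rule R1 violated at zip
  rule R4 violated at zip
  => 3 violation(s): backward is BREAKING for User
decode walk for User under reader schema v2:
  status := "BLUE"
  audit.price := 1.5
  audit.email := "alpha"
  nickname := null (absent, optional -> null)
  zip := -7
  balance := null (absent, optional -> null)
  => decoded: {"status": "BLUE", "audit": {"price": 1.5, "email": "alpha"}, "nickname": null, "zip": -7, "balance": null}
remaining User differences; none change what is asked:
  enum Role (field status in record User): symbol PUSH removed -> fires no rule on User, leaving the asked answer as it is


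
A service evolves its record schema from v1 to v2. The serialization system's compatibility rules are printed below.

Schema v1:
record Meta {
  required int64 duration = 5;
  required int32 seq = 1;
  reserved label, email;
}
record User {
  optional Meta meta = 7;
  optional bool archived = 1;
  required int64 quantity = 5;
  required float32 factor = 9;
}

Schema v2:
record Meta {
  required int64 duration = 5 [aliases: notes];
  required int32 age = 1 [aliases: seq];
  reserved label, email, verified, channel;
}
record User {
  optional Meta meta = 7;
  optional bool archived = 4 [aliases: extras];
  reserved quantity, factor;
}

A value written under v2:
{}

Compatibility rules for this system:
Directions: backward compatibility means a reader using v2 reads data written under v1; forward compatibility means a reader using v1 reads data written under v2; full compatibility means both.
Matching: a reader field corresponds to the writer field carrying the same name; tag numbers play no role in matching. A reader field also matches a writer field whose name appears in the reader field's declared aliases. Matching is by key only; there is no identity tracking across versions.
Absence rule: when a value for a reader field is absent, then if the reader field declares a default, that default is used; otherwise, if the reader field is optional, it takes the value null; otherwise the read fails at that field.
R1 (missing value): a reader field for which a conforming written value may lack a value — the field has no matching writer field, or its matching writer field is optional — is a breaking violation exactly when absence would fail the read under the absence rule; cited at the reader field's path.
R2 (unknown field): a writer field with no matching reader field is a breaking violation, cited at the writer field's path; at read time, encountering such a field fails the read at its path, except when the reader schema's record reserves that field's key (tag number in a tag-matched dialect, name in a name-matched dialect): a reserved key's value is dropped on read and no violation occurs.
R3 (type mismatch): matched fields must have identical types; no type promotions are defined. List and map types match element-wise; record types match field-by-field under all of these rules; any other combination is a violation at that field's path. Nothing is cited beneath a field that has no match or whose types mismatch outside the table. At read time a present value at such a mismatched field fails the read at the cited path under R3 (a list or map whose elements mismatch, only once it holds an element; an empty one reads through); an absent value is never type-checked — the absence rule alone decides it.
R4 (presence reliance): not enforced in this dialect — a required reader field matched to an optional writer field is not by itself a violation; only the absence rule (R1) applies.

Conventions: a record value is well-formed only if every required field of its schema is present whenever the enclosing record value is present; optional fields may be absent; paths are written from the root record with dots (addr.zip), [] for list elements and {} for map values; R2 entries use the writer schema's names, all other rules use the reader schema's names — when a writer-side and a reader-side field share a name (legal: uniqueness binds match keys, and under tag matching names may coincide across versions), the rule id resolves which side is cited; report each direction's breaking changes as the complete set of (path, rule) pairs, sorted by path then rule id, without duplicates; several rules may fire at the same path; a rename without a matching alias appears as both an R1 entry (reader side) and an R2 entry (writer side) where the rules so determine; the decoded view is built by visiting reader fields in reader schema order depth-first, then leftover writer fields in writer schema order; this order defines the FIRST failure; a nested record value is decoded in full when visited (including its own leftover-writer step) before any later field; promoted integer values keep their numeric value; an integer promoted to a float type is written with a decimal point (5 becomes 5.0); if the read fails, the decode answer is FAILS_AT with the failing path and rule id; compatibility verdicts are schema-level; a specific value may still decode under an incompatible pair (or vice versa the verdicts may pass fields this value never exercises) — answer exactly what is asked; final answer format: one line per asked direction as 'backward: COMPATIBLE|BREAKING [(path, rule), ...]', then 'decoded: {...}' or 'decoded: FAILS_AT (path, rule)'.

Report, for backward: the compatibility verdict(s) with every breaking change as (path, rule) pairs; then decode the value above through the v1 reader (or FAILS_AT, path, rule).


backward: COMPATIBLE []; decoded: FAILS_AT (quantity, R1)

arrows below run writer -> reader for User
checking backward for User: reader v2 against writer v1:
  Meta -> Meta, writer optional: meta aligns to meta
  bool -> bool, writer optional: archived aligns to archived
  quantity (writer side), unknown to reader
  factor (writer side), unknown to reader
  int64 -> int64, writer required: meta.duration aligns to meta.duration
  int32 -> int32, writer required: meta.age aligns to meta.seq
  => no violations; backward on User: COMPATIBLE
decode (reader v1):
  meta := null (absent, optional -> null)
  archived := null (absent, optional -> null)
  read fails at quantity under R1 (no fill)
  => FAILS_AT (quantity, R1)
diffs on User not affecting the asked answer:
  removed field factor from record User (its key "factor" joins the reserved list) -> fires only in the forward direction of User, which is not asked here
  renamed field seq to age in record Meta (alias seq declared on the renamed field) -> fires only in the forward direction of User, which is not asked here
  field archived in record User: tag 1 changed to 4 -> triggers nothing under User's printed rules — same verdict


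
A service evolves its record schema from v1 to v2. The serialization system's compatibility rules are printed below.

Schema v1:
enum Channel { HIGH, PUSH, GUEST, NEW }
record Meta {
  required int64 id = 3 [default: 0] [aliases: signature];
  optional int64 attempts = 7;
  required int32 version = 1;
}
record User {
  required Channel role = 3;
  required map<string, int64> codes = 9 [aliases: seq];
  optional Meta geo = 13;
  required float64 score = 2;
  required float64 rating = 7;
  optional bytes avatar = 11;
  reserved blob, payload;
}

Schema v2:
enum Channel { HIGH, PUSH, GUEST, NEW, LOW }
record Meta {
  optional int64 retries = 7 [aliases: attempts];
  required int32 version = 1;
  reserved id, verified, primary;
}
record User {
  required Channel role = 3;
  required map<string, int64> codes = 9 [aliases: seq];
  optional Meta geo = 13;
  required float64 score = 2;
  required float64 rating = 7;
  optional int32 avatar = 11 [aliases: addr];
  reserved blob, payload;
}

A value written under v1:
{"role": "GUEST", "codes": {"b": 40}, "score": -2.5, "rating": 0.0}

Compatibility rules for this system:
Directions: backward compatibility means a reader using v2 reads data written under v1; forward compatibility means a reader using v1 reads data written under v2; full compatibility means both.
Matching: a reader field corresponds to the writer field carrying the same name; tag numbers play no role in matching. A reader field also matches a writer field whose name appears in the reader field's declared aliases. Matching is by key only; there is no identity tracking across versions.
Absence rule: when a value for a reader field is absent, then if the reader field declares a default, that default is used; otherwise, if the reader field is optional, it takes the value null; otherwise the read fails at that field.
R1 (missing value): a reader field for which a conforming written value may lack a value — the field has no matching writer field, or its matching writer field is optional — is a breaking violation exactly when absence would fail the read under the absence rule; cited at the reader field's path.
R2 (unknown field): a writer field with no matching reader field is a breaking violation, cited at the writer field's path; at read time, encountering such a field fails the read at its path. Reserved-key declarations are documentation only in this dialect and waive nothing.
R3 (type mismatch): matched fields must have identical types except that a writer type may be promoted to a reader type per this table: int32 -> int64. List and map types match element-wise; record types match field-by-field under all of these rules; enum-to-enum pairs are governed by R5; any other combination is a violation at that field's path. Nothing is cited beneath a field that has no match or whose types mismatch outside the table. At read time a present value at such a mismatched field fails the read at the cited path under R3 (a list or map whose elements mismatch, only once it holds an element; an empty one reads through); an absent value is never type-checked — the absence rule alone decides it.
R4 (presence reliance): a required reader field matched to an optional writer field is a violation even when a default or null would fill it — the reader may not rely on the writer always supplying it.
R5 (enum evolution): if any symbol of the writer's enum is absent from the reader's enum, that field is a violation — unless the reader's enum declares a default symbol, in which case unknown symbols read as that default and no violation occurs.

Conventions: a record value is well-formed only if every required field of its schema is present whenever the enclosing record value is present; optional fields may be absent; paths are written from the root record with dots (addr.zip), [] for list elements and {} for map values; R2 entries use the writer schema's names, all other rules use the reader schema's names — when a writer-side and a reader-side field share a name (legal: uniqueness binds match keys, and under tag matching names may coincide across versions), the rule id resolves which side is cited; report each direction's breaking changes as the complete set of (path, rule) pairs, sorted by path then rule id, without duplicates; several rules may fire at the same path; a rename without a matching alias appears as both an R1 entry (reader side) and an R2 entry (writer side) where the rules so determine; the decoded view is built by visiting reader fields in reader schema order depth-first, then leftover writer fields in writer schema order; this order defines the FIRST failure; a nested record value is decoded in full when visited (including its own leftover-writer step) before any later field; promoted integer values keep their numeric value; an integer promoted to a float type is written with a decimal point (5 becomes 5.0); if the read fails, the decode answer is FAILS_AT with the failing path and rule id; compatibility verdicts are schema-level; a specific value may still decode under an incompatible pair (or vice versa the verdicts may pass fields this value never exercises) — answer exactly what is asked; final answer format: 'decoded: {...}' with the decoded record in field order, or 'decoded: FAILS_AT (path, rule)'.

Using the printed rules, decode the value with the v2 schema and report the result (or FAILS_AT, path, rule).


decoded: {"role": "GUEST", "codes": {"b": 40}, "geo": null, "score": -2.5, "rating": 0.0, "avatar": null}

in User below, arrows point writer -> reader
decoding the User value with the v2 reader:
  role := "GUEST"
  codes := {"b": 40}
  geo := null (absent, optional -> null)
  score := -2.5
  rating := 0.0
  avatar := null (absent, optional -> null)
  => decoded: {"role": "GUEST", "codes": {"b": 40}, "geo": null, "score": -2.5, "rating": 0.0, "avatar": null}
ruling out the remaining User differences:
  removed field id from record Meta (its key "id" joins the reserved list) -> changes User's schema-level verdicts only — the decode of this value is the same
  field avatar in record User: type bytes changed to int32 -> changes User's schema-level verdicts only — the decode of this value is the same
  enum Channel (field role in record User): symbol LOW added -> changes User's schema-level verdicts only — the decode of this value is the same
  renamed field attempts to retries in record Meta (alias attempts declared on the renamed field) -> changes User's schema-level verdicts only — the decode of this value is the same


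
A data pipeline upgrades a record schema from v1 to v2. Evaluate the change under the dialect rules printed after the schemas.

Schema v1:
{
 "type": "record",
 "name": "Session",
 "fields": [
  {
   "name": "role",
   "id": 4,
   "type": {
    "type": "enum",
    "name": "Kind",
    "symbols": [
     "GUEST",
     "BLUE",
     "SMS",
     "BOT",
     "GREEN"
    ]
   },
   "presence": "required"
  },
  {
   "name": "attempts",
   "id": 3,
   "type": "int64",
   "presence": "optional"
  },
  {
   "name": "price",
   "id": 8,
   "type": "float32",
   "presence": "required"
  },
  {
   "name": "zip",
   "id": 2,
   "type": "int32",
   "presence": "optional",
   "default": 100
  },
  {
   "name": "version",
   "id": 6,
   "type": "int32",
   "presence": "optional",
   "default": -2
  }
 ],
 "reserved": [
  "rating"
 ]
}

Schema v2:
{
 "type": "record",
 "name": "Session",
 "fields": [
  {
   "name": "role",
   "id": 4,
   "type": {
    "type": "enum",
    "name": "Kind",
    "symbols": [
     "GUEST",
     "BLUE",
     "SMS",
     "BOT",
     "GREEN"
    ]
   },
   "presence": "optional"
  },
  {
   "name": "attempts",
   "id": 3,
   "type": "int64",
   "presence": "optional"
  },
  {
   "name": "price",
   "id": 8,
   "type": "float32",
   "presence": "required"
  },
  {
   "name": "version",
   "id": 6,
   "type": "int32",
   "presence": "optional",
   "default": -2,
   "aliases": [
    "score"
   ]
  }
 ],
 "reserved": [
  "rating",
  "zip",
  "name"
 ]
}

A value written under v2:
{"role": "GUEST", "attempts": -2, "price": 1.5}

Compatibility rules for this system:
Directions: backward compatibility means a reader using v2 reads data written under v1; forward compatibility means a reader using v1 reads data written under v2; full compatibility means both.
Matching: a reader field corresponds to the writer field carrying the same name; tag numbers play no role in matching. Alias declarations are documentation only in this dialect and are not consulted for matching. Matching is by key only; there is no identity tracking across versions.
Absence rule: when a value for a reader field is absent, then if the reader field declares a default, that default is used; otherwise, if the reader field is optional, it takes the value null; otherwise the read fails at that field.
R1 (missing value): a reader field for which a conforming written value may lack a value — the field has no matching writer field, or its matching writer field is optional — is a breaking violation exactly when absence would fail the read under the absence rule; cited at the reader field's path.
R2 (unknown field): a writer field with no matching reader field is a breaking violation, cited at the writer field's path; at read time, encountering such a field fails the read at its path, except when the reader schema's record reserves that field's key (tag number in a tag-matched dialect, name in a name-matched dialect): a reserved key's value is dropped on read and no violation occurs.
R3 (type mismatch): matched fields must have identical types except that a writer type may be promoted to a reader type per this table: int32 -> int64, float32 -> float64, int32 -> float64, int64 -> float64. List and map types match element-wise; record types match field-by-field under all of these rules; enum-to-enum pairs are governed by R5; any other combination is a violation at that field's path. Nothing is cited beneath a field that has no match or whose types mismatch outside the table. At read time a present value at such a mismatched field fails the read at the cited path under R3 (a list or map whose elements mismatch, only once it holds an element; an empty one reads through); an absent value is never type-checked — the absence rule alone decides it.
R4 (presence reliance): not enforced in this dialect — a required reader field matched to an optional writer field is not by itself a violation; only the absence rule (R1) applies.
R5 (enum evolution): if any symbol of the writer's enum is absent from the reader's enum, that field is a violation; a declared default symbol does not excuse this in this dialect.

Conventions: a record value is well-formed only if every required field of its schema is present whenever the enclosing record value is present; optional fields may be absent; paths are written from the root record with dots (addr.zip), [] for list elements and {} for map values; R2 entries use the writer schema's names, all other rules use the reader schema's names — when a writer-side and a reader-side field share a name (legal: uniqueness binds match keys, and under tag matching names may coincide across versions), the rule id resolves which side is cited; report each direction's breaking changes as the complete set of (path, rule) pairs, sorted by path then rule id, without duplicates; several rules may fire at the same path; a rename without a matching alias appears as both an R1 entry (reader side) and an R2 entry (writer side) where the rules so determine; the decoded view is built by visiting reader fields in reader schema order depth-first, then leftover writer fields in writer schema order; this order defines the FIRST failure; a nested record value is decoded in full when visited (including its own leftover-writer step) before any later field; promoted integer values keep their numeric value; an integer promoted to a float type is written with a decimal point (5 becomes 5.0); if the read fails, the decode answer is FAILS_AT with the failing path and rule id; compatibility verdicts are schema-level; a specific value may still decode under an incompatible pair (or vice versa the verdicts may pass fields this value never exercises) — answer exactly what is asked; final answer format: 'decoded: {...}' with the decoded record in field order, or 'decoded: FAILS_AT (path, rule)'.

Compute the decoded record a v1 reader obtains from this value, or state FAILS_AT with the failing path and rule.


arrows below run writer -> reader for Session
decode (reader v1):
  role := "GUEST"
  attempts := -2
  price := 1.5
  zip := 100 (missing; default applied)
  version := -2 (missing; default applied)
  => decoded: {"role": "GUEST", "attempts": -2, "price": 1.5, "zip": 100, "version": -2}
the rest of the Session diff is inert for this question:
  field role in record Session: required changed to optional -> a verdict-level change on Session — the shown value reads the same
  removed field zip from record Session (its key "zip" joins the reserved list) -> inert under this dialect — no rule fires on Session and the result does not move

decoded: {"role": "GUEST", "attempts": -2, "price": 1.5, "zip": 100, "version": -2}
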